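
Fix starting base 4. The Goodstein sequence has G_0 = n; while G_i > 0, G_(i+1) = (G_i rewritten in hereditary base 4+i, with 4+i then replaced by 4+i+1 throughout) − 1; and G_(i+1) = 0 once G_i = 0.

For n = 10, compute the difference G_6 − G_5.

0

10 —HB4→ 2·4 + 2 —bump→ 2·5 + 2 = 12 —(−1)→ 11
11 —HB5→ 2·5 + 1 —bump→ 2·6 + 1 = 13 —(−1)→ 12
12 —HB6→ 2·6 —bump→ 2·7 = 14 —(−1)→ 13
13 —HB7→ 7 + 6 —bump→ 8 + 6 = 14 —(−1)→ 13
13 —HB8→ 8 + 5 —bump→ 9 + 5 = 14 —(−1)→ 13
13 —HB9→ 9 + 4 —bump→ 10 + 4 = 14 —(−1)→ 13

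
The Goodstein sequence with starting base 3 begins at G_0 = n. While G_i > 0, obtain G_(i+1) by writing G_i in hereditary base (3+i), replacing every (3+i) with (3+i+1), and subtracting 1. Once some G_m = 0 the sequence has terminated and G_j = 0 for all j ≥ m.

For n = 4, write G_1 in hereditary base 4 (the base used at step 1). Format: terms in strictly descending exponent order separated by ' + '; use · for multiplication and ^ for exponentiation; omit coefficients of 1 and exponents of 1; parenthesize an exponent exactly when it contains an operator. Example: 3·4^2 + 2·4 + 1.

4

[0] 4 ≡ 3 + 1 (base 3). Lift 4: 5. −1: 4.
[1] 4 ≡ 4 (base 4). Lift 5: 5. −1: 4.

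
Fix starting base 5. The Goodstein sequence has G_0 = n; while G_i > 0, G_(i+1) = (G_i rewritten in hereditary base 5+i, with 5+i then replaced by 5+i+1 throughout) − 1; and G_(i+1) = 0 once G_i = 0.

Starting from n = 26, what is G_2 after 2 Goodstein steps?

26 —HB5→ 5^2 + 1 —bump→ 6^2 + 1 = 37 —(−1)→ 36
36 —HB6→ 6^2 —bump→ 7^2 = 49 —(−1)→ 48
48 —HB7→ 6·7 + 6 —bump→ 6·8 + 6 = 54 —(−1)→ 53

48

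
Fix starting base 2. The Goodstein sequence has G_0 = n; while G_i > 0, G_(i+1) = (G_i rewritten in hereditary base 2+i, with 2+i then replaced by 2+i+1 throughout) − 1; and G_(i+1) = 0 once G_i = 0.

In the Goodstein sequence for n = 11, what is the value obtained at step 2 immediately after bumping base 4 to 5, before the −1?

15628

G_0=11  [base 2] 2^(2 + 1) + 2 + 1  →[2↦3]→  3^(3 + 1) + 3 + 1 = 85  −1 ⇒ G_1=84
G_1=84  [base 3] 3^(3 + 1) + 3  →[3↦4]→  4^(4 + 1) + 4 = 1028  −1 ⇒ G_2=1027
G_2=1027  [base 4] 4^(4 + 1) + 3  →[4↦5]→  5^(5 + 1) + 3 = 15628  −1 ⇒ G_3=15627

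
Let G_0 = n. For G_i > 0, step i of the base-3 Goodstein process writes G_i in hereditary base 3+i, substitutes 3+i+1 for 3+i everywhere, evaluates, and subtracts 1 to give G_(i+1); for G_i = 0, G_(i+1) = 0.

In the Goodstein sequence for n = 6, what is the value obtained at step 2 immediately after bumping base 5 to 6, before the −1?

base 3: 6 = 2·3; at 4: 2·4 = 8; next = 7
base 4: 7 = 4 + 3; at 5: 5 + 3 = 8; next = 7

8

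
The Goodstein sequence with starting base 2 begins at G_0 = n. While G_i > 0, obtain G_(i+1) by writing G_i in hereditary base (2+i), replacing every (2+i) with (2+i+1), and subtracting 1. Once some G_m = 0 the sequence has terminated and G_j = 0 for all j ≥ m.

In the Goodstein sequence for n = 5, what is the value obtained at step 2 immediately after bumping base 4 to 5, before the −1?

i=0: 5 = 2^2 + 1 (b=2); 2→3: 3^3 + 1 = 28; 28−1 = 27
i=1: 27 = 3^3 (b=3); 3→4: 4^4 = 256; 256−1 = 255
i=2: 255 = 3·4^3 + 3·4^2 + 3·4 + 3 (b=4); 4→5: 3·5^3 + 3·5^2 + 3·5 + 3 = 468; 468−1 = 467

468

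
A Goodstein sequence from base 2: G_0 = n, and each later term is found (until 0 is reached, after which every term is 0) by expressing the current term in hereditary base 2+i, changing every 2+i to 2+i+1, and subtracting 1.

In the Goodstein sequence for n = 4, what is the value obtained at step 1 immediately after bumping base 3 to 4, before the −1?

42

step 0: 4 = 2^2; sub 3 for 2: 3^3; = 27; G_1 = 27−1 = 26
step 1: 26 = 2·3^2 + 2·3 + 2; sub 4 for 3: 2·4^2 + 2·4 + 2; = 42; G_2 = 42−1 = 41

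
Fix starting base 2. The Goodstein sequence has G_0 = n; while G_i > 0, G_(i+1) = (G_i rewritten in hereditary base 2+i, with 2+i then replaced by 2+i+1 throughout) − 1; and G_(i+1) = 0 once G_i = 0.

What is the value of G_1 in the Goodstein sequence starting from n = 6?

base 2: 6 = 2^2 + 2; at 3: 3^3 + 3 = 30; next = 29
base 3: 29 = 3^3 + 2; at 4: 4^4 + 2 = 258; next = 257

29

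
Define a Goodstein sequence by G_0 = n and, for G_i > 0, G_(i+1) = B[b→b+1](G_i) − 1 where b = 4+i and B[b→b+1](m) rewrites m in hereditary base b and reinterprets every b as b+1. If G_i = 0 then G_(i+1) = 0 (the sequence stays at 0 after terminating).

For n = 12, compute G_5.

i=0: 12 = 3·4 (b=4); 4→5: 3·5 = 15; 15−1 = 14
i=1: 14 = 2·5 + 4 (b=5); 5→6: 2·6 + 4 = 16; 16−1 = 15
i=2: 15 = 2·6 + 3 (b=6); 6→7: 2·7 + 3 = 17; 17−1 = 16
i=3: 16 = 2·7 + 2 (b=7); 7→8: 2·8 + 2 = 18; 18−1 = 17
i=4: 17 = 2·8 + 1 (b=8); 8→9: 2·9 + 1 = 19; 19−1 = 18

18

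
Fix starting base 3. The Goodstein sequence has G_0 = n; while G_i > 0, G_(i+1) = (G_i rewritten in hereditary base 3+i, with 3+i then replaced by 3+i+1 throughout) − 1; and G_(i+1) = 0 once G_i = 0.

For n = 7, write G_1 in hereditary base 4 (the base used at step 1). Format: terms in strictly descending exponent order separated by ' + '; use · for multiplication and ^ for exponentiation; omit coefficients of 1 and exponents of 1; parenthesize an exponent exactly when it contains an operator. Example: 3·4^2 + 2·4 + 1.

[0] 7 ≡ 2·3 + 1 (base 3). Lift 4: 9. −1: 8.
[1] 8 ≡ 2·4 (base 4). Lift 5: 10. −1: 9.

2·4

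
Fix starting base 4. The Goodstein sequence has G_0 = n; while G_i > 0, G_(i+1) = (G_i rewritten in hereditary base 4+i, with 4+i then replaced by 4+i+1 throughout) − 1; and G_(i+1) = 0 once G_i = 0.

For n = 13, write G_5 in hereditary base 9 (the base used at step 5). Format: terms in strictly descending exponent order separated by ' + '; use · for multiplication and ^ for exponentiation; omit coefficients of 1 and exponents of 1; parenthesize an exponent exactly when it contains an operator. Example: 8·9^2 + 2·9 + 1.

base 4: 13 = 3·4 + 1; at 5: 3·5 + 1 = 16; next = 15
base 5: 15 = 3·5; at 6: 3·6 = 18; next = 17
base 6: 17 = 2·6 + 5; at 7: 2·7 + 5 = 19; next = 18
base 7: 18 = 2·7 + 4; at 8: 2·8 + 4 = 20; next = 19
base 8: 19 = 2·8 + 3; at 9: 2·9 + 3 = 21; next = 20
base 9: 20 = 2·9 + 2; at 10: 2·10 + 2 = 22; next = 21

2·9 + 2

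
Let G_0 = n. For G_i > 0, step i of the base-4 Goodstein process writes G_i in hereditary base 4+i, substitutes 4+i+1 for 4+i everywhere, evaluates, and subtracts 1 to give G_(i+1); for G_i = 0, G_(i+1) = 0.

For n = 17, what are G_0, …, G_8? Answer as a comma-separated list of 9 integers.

i=0: 17 = 4^2 + 1 (b=4); 4→5: 5^2 + 1 = 26; 26−1 = 25
i=1: 25 = 5^2 (b=5); 5→6: 6^2 = 36; 36−1 = 35
i=2: 35 = 5·6 + 5 (b=6); 6→7: 5·7 + 5 = 40; 40−1 = 39
i=3: 39 = 5·7 + 4 (b=7); 7→8: 5·8 + 4 = 44; 44−1 = 43
i=4: 43 = 5·8 + 3 (b=8); 8→9: 5·9 + 3 = 48; 48−1 = 47
i=5: 47 = 5·9 + 2 (b=9); 9→10: 5·10 + 2 = 52; 52−1 = 51
i=6: 51 = 5·10 + 1 (b=10); 10→11: 5·11 + 1 = 56; 56−1 = 55
i=7: 55 = 5·11 (b=11); 11→12: 5·12 = 60; 60−1 = 59

17, 25, 35, 39, 43, 47, 51, 55, 59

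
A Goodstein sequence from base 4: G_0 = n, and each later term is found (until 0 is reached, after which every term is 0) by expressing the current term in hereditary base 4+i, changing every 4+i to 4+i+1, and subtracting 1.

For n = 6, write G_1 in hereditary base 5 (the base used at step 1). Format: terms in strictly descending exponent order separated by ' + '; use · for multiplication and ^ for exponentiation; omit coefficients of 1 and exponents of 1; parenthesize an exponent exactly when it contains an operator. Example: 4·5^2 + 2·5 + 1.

5 + 1

i=0: 6 = 4 + 2 (b=4); 4→5: 5 + 2 = 7; 7−1 = 6
i=1: 6 = 5 + 1 (b=5); 5→6: 6 + 1 = 7; 7−1 = 6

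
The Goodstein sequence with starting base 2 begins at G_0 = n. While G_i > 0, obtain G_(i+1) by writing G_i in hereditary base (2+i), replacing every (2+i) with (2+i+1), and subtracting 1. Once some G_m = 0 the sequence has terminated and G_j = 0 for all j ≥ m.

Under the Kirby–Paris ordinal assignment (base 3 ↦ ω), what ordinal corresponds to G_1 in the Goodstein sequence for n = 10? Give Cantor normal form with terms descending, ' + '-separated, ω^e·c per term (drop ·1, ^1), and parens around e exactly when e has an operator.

(0) 10|_2 = 2^(2 + 1) + 2 ↦ 3^(3 + 1) + 3|_3 = 84 ⇒ 83
(1) 83|_3 = 3^(3 + 1) + 2 ↦ 4^(4 + 1) + 2|_4 = 1026 ⇒ 1025

ω^(ω + 1) + 2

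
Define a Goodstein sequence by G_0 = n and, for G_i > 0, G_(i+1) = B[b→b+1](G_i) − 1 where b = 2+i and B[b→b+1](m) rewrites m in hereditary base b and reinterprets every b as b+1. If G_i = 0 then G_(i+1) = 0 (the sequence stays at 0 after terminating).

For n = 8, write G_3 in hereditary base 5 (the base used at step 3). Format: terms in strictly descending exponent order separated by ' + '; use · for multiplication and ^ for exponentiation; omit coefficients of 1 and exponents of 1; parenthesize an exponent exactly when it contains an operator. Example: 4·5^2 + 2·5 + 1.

2·5^5 + 2·5^2 + 2·5

i=0: 8 = 2^(2 + 1) (b=2); 2→3: 3^(3 + 1) = 81; 81−1 = 80
i=1: 80 = 2·3^3 + 2·3^2 + 2·3 + 2 (b=3); 3→4: 2·4^4 + 2·4^2 + 2·4 + 2 = 554; 554−1 = 553
i=2: 553 = 2·4^4 + 2·4^2 + 2·4 + 1 (b=4); 4→5: 2·5^5 + 2·5^2 + 2·5 + 1 = 6311; 6311−1 = 6310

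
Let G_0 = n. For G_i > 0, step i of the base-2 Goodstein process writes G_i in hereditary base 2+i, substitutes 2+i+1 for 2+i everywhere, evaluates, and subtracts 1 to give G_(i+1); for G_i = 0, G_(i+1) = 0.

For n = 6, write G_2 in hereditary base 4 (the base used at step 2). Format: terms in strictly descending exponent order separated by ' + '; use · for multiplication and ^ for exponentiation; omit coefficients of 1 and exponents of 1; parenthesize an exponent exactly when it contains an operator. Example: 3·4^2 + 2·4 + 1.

4^4 + 1

[0] 6 ≡ 2^2 + 2 (base 2). Lift 3: 30. −1: 29.
[1] 29 ≡ 3^3 + 2 (base 3). Lift 4: 258. −1: 257.
[2] 257 ≡ 4^4 + 1 (base 4). Lift 5: 3126. −1: 3125.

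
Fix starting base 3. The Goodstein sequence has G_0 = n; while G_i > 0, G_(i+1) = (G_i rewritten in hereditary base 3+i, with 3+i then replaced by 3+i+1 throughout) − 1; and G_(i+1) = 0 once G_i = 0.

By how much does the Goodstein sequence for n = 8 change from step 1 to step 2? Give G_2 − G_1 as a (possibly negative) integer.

G_0=8  [base 3] 2·3 + 2  →[3↦4]→  2·4 + 2 = 10  −1 ⇒ G_1=9
G_1=9  [base 4] 2·4 + 1  →[4↦5]→  2·5 + 1 = 11  −1 ⇒ G_2=10

1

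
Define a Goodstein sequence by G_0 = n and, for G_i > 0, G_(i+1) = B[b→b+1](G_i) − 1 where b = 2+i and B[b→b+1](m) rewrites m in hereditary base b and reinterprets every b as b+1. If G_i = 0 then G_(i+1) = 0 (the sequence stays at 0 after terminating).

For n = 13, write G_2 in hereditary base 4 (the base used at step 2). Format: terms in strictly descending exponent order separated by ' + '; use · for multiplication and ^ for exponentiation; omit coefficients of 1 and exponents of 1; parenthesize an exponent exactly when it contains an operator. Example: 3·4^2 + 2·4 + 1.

[0] 13 ≡ 2^(2 + 1) + 2^2 + 1 (base 2). Lift 3: 109. −1: 108.
[1] 108 ≡ 3^(3 + 1) + 3^3 (base 3). Lift 4: 1280. −1: 1279.

4^(4 + 1) + 3·4^3 + 3·4^2 + 3·4 + 3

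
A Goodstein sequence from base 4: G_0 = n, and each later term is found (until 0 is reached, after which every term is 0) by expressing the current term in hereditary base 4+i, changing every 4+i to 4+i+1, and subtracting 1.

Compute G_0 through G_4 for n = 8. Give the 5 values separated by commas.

8, 9, 9, 9, 9

(0) 8|_4 = 2·4 ↦ 2·5|_5 = 10 ⇒ 9
(1) 9|_5 = 5 + 4 ↦ 6 + 4|_6 = 10 ⇒ 9
(2) 9|_6 = 6 + 3 ↦ 7 + 3|_7 = 10 ⇒ 9
(3) 9|_7 = 7 + 2 ↦ 8 + 2|_8 = 10 ⇒ 9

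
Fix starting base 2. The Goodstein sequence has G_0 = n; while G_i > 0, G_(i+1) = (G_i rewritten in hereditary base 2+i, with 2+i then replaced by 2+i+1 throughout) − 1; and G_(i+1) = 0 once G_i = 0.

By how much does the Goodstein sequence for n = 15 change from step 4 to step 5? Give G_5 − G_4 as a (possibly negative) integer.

6261751

i=0: 15 = 2^(2 + 1) + 2^2 + 2 + 1 (b=2); 2→3: 3^(3 + 1) + 3^3 + 3 + 1 = 112; 112−1 = 111
i=1: 111 = 3^(3 + 1) + 3^3 + 3 (b=3); 3→4: 4^(4 + 1) + 4^4 + 4 = 1284; 1284−1 = 1283
i=2: 1283 = 4^(4 + 1) + 4^4 + 3 (b=4); 4→5: 5^(5 + 1) + 5^5 + 3 = 18753; 18753−1 = 18752
i=3: 18752 = 5^(5 + 1) + 5^5 + 2 (b=5); 5→6: 6^(6 + 1) + 6^6 + 2 = 326594; 326594−1 = 326593
i=4: 326593 = 6^(6 + 1) + 6^6 + 1 (b=6); 6→7: 7^(7 + 1) + 7^7 + 1 = 6588345; 6588345−1 = 6588344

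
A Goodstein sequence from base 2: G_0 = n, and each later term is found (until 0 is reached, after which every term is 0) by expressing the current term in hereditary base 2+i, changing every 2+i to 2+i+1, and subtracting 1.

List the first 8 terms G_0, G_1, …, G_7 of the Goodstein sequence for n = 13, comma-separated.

base 2: 13 = 2^(2 + 1) + 2^2 + 1; at 3: 3^(3 + 1) + 3^3 + 1 = 109; next = 108
base 3: 108 = 3^(3 + 1) + 3^3; at 4: 4^(4 + 1) + 4^4 = 1280; next = 1279
base 4: 1279 = 4^(4 + 1) + 3·4^3 + 3·4^2 + 3·4 + 3; at 5: 5^(5 + 1) + 3·5^3 + 3·5^2 + 3·5 + 3 = 16093; next = 16092
base 5: 16092 = 5^(5 + 1) + 3·5^3 + 3·5^2 + 3·5 + 2; at 6: 6^(6 + 1) + 3·6^3 + 3·6^2 + 3·6 + 2 = 280712; next = 280711
base 6: 280711 = 6^(6 + 1) + 3·6^3 + 3·6^2 + 3·6 + 1; at 7: 7^(7 + 1) + 3·7^3 + 3·7^2 + 3·7 + 1 = 5765999; next = 5765998
base 7: 5765998 = 7^(7 + 1) + 3·7^3 + 3·7^2 + 3·7; at 8: 8^(8 + 1) + 3·8^3 + 3·8^2 + 3·8 = 134219480; next = 134219479
base 8: 134219479 = 8^(8 + 1) + 3·8^3 + 3·8^2 + 2·8 + 7; at 9: 9^(9 + 1) + 3·9^3 + 3·9^2 + 2·9 + 7 = 3486786856; next = 3486786855

13, 108, 1279, 16092, 280711, 5765998, 134219479, 3486786855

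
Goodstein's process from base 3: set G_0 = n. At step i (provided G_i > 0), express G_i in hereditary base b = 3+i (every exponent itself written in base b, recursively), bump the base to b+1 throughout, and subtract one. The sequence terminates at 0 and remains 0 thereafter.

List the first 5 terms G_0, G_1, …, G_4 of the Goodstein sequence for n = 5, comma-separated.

5, 5, 5, 5, 4

step 0: 5 = 3 + 2; sub 4 for 3: 4 + 2; = 6; G_1 = 6−1 = 5
step 1: 5 = 4 + 1; sub 5 for 4: 5 + 1; = 6; G_2 = 6−1 = 5
step 2: 5 = 5; sub 6 for 5: 6; = 6; G_3 = 6−1 = 5
step 3: 5 = 5; sub 7 for 6: 5; = 5; G_4 = 5−1 = 4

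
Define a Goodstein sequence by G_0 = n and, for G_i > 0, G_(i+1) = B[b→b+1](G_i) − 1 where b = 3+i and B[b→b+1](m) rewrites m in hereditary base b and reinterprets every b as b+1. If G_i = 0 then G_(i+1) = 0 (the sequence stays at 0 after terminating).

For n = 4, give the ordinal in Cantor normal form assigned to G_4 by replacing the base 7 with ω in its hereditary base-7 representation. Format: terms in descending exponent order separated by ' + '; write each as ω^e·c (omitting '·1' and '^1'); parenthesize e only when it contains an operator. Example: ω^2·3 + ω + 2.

2

G_0=4  [base 3] 3 + 1  →[3↦4]→  4 + 1 = 5  −1 ⇒ G_1=4
G_1=4  [base 4] 4  →[4↦5]→  5 = 5  −1 ⇒ G_2=4
G_2=4  [base 5] 4  →[5↦6]→  4 = 4  −1 ⇒ G_3=3
G_3=3  [base 6] 3  →[6↦7]→  3 = 3  −1 ⇒ G_4=2
G_4=2  [base 7] 2  →[7↦8]→  2 = 2  −1 ⇒ G_5=1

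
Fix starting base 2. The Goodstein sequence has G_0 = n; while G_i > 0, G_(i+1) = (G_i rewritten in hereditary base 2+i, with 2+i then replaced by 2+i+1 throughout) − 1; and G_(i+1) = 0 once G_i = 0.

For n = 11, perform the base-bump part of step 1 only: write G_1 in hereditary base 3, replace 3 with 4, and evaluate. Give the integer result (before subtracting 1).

1028

G_0 = 11. HB_2(11) = 2^(2 + 1) + 2 + 1. Bump = 85. G_1 = 84.
G_1 = 84. HB_3(84) = 3^(3 + 1) + 3. Bump = 1028. G_2 = 1027.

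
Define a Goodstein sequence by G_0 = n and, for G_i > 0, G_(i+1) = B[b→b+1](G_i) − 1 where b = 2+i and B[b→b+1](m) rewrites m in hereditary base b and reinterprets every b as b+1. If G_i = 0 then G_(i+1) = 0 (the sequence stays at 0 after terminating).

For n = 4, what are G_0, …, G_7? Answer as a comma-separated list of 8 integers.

base 2: 4 = 2^2; at 3: 3^3 = 27; next = 26
base 3: 26 = 2·3^2 + 2·3 + 2; at 4: 2·4^2 + 2·4 + 2 = 42; next = 41
base 4: 41 = 2·4^2 + 2·4 + 1; at 5: 2·5^2 + 2·5 + 1 = 61; next = 60
base 5: 60 = 2·5^2 + 2·5; at 6: 2·6^2 + 2·6 = 84; next = 83
base 6: 83 = 2·6^2 + 6 + 5; at 7: 2·7^2 + 7 + 5 = 110; next = 109
base 7: 109 = 2·7^2 + 7 + 4; at 8: 2·8^2 + 8 + 4 = 140; next = 139
base 8: 139 = 2·8^2 + 8 + 3; at 9: 2·9^2 + 9 + 3 = 174; next = 173

4, 26, 41, 60, 83, 109, 139, 173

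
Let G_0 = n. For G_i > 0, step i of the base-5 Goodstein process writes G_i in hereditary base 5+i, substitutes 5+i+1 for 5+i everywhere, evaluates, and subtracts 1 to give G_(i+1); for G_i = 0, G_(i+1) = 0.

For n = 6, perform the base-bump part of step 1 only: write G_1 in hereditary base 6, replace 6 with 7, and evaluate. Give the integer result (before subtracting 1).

G_0 = 6. HB_5(6) = 5 + 1. Bump = 7. G_1 = 6.
G_1 = 6. HB_6(6) = 6. Bump = 7. G_2 = 6.

7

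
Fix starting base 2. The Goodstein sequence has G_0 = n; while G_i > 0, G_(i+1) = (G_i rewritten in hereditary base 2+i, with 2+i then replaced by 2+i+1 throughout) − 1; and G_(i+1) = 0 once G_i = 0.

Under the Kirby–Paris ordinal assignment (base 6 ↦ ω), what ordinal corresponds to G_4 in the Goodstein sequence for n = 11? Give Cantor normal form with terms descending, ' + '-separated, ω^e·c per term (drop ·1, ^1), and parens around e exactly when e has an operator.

ω^(ω + 1) + 1

base 2: 11 = 2^(2 + 1) + 2 + 1; at 3: 3^(3 + 1) + 3 + 1 = 85; next = 84
base 3: 84 = 3^(3 + 1) + 3; at 4: 4^(4 + 1) + 4 = 1028; next = 1027
base 4: 1027 = 4^(4 + 1) + 3; at 5: 5^(5 + 1) + 3 = 15628; next = 15627
base 5: 15627 = 5^(5 + 1) + 2; at 6: 6^(6 + 1) + 2 = 279938; next = 279937
base 6: 279937 = 6^(6 + 1) + 1; at 7: 7^(7 + 1) + 1 = 5764802; next = 5764801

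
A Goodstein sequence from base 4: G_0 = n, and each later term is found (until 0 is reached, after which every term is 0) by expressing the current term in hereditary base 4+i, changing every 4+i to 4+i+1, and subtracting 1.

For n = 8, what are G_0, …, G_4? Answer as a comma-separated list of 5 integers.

step 0: 8 = 2·4; sub 5 for 4: 2·5; = 10; G_1 = 10−1 = 9
step 1: 9 = 5 + 4; sub 6 for 5: 6 + 4; = 10; G_2 = 10−1 = 9
step 2: 9 = 6 + 3; sub 7 for 6: 7 + 3; = 10; G_3 = 10−1 = 9
step 3: 9 = 7 + 2; sub 8 for 7: 8 + 2; = 10; G_4 = 10−1 = 9

8, 9, 9, 9, 9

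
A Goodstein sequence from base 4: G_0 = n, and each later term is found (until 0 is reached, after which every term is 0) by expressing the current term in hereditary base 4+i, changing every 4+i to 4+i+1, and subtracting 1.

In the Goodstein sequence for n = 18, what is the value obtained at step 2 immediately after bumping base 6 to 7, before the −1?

step 0: 18 = 4^2 + 2; sub 5 for 4: 5^2 + 2; = 27; G_1 = 27−1 = 26
step 1: 26 = 5^2 + 1; sub 6 for 5: 6^2 + 1; = 37; G_2 = 37−1 = 36
step 2: 36 = 6^2; sub 7 for 6: 7^2; = 49; G_3 = 49−1 = 48

49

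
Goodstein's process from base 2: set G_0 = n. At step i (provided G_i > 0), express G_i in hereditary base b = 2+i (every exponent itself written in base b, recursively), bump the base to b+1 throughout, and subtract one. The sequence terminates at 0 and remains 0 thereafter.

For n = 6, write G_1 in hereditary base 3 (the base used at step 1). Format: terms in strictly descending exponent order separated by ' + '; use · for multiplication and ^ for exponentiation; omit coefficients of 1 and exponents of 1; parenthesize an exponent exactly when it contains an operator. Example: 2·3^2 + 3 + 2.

3^3 + 2

G_0 = 6. HB_2(6) = 2^2 + 2. Bump = 30. G_1 = 29.
G_1 = 29. HB_3(29) = 3^3 + 2. Bump = 258. G_2 = 257.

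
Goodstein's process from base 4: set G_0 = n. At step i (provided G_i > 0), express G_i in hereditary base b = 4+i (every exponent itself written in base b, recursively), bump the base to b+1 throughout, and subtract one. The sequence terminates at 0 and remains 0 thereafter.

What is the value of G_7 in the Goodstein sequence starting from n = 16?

41

(0) 16|_4 = 4^2 ↦ 5^2|_5 = 25 ⇒ 24
(1) 24|_5 = 4·5 + 4 ↦ 4·6 + 4|_6 = 28 ⇒ 27
(2) 27|_6 = 4·6 + 3 ↦ 4·7 + 3|_7 = 31 ⇒ 30
(3) 30|_7 = 4·7 + 2 ↦ 4·8 + 2|_8 = 34 ⇒ 33
(4) 33|_8 = 4·8 + 1 ↦ 4·9 + 1|_9 = 37 ⇒ 36
(5) 36|_9 = 4·9 ↦ 4·10|_10 = 40 ⇒ 39
(6) 39|_10 = 3·10 + 9 ↦ 3·11 + 9|_11 = 42 ⇒ 41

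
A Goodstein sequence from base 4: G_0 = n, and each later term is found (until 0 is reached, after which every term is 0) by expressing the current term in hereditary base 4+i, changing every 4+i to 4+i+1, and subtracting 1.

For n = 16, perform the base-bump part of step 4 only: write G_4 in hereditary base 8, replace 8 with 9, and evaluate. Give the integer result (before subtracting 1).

37

i=0: 16 = 4^2 (b=4); 4→5: 5^2 = 25; 25−1 = 24
i=1: 24 = 4·5 + 4 (b=5); 5→6: 4·6 + 4 = 28; 28−1 = 27
i=2: 27 = 4·6 + 3 (b=6); 6→7: 4·7 + 3 = 31; 31−1 = 30
i=3: 30 = 4·7 + 2 (b=7); 7→8: 4·8 + 2 = 34; 34−1 = 33
i=4: 33 = 4·8 + 1 (b=8); 8→9: 4·9 + 1 = 37; 37−1 = 36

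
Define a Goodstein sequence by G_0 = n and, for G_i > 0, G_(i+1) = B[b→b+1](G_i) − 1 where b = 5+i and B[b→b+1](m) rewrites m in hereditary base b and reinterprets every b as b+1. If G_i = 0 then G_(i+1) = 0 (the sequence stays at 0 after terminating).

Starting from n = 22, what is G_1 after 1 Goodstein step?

25

base 5: 22 = 4·5 + 2; at 6: 4·6 + 2 = 26; next = 25
base 6: 25 = 4·6 + 1; at 7: 4·7 + 1 = 29; next = 28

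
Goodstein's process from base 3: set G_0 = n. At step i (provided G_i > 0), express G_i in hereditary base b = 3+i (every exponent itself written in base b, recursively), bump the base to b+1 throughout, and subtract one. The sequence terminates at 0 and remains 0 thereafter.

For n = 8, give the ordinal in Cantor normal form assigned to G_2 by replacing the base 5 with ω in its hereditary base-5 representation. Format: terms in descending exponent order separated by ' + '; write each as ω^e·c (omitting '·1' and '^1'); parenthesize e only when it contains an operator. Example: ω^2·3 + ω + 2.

G_0=8  [base 3] 2·3 + 2  →[3↦4]→  2·4 + 2 = 10  −1 ⇒ G_1=9
G_1=9  [base 4] 2·4 + 1  →[4↦5]→  2·5 + 1 = 11  −1 ⇒ G_2=10
G_2=10  [base 5] 2·5  →[5↦6]→  2·6 = 12  −1 ⇒ G_3=11

ω·2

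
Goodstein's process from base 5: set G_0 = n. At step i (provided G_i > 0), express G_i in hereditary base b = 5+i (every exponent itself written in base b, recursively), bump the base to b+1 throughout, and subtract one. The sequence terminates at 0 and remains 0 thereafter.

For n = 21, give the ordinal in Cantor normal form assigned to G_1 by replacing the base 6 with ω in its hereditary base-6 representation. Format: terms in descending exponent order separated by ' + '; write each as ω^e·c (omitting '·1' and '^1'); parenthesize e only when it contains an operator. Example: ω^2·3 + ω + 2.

ω·4

[0] 21 ≡ 4·5 + 1 (base 5). Lift 6: 25. −1: 24.
[1] 24 ≡ 4·6 (base 6). Lift 7: 28. −1: 27.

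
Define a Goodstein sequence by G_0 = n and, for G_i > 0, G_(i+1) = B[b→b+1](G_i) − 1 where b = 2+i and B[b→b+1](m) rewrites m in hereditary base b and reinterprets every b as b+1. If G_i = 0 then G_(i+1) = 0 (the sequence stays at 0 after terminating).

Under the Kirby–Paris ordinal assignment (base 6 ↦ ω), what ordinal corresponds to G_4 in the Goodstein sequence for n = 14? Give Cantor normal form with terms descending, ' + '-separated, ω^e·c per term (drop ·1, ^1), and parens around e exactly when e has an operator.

ω^(ω + 1) + ω^5·5 + ω^4·5 + ω^3·5 + ω^2·5 + ω·5 + 5

G_0 = 14. HB_2(14) = 2^(2 + 1) + 2^2 + 2. Bump = 111. G_1 = 110.
G_1 = 110. HB_3(110) = 3^(3 + 1) + 3^3 + 2. Bump = 1282. G_2 = 1281.
G_2 = 1281. HB_4(1281) = 4^(4 + 1) + 4^4 + 1. Bump = 18751. G_3 = 18750.
G_3 = 18750. HB_5(18750) = 5^(5 + 1) + 5^5. Bump = 326592. G_4 = 326591.
G_4 = 326591. HB_6(326591) = 6^(6 + 1) + 5·6^5 + 5·6^4 + 5·6^3 + 5·6^2 + 5·6 + 5. Bump = 5862841. G_5 = 5862840.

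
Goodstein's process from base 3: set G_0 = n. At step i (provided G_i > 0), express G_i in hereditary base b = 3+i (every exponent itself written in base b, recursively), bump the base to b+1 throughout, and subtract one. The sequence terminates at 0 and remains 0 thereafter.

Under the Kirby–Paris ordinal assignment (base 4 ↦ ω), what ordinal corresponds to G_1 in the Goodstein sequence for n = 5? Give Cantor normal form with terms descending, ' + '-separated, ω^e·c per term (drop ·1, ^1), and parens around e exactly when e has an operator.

ω + 1

G_0 = 5. HB_3(5) = 3 + 2. Bump = 6. G_1 = 5.
G_1 = 5. HB_4(5) = 4 + 1. Bump = 6. G_2 = 5.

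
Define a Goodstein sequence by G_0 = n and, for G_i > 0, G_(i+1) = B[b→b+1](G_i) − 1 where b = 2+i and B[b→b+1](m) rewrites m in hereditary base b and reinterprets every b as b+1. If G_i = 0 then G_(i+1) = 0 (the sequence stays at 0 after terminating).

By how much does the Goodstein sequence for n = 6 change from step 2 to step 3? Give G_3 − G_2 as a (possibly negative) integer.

2868

G_0 = 6. HB_2(6) = 2^2 + 2. Bump = 30. G_1 = 29.
G_1 = 29. HB_3(29) = 3^3 + 2. Bump = 258. G_2 = 257.
G_2 = 257. HB_4(257) = 4^4 + 1. Bump = 3126. G_3 = 3125.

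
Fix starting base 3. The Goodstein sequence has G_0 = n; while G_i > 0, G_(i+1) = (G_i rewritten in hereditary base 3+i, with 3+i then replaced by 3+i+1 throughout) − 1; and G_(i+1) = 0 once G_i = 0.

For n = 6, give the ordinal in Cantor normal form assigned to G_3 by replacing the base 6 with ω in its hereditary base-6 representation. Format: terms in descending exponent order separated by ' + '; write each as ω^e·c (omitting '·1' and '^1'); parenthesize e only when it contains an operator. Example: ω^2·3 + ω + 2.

ω + 1

step 0: 6 = 2·3; sub 4 for 3: 2·4; = 8; G_1 = 8−1 = 7
step 1: 7 = 4 + 3; sub 5 for 4: 5 + 3; = 8; G_2 = 8−1 = 7
step 2: 7 = 5 + 2; sub 6 for 5: 6 + 2; = 8; G_3 = 8−1 = 7
step 3: 7 = 6 + 1; sub 7 for 6: 7 + 1; = 8; G_4 = 8−1 = 7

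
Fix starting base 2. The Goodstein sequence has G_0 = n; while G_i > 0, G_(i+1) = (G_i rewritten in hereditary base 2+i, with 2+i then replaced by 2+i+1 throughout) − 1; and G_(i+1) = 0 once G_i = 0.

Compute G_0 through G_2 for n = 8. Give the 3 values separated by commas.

8, 80, 553

i=0: 8 = 2^(2 + 1) (b=2); 2→3: 3^(3 + 1) = 81; 81−1 = 80
i=1: 80 = 2·3^3 + 2·3^2 + 2·3 + 2 (b=3); 3→4: 2·4^4 + 2·4^2 + 2·4 + 2 = 554; 554−1 = 553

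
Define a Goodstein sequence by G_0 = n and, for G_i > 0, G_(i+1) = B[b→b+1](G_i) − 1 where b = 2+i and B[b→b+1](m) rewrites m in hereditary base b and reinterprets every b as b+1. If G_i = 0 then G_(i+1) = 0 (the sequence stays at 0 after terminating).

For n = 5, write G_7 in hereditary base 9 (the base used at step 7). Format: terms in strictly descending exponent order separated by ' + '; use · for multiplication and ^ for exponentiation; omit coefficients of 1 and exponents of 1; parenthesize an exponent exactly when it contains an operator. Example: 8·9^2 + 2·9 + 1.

G_0=5  [base 2] 2^2 + 1  →[2↦3]→  3^3 + 1 = 28  −1 ⇒ G_1=27
G_1=27  [base 3] 3^3  →[3↦4]→  4^4 = 256  −1 ⇒ G_2=255
G_2=255  [base 4] 3·4^3 + 3·4^2 + 3·4 + 3  →[4↦5]→  3·5^3 + 3·5^2 + 3·5 + 3 = 468  −1 ⇒ G_3=467
G_3=467  [base 5] 3·5^3 + 3·5^2 + 3·5 + 2  →[5↦6]→  3·6^3 + 3·6^2 + 3·6 + 2 = 776  −1 ⇒ G_4=775
G_4=775  [base 6] 3·6^3 + 3·6^2 + 3·6 + 1  →[6↦7]→  3·7^3 + 3·7^2 + 3·7 + 1 = 1198  −1 ⇒ G_5=1197
G_5=1197  [base 7] 3·7^3 + 3·7^2 + 3·7  →[7↦8]→  3·8^3 + 3·8^2 + 3·8 = 1752  −1 ⇒ G_6=1751
G_6=1751  [base 8] 3·8^3 + 3·8^2 + 2·8 + 7  →[8↦9]→  3·9^3 + 3·9^2 + 2·9 + 7 = 2455  −1 ⇒ G_7=2454
G_7=2454  [base 9] 3·9^3 + 3·9^2 + 2·9 + 6  →[9↦10]→  3·10^3 + 3·10^2 + 2·10 + 6 = 3326  −1 ⇒ G_8=3325

3·9^3 + 3·9^2 + 2·9 + 6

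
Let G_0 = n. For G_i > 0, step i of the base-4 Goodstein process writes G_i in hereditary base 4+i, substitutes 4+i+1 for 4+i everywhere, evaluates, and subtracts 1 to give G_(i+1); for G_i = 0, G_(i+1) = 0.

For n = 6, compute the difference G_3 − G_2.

base 4: 6 = 4 + 2; at 5: 5 + 2 = 7; next = 6
base 5: 6 = 5 + 1; at 6: 6 + 1 = 7; next = 6
base 6: 6 = 6; at 7: 7 = 7; next = 6

0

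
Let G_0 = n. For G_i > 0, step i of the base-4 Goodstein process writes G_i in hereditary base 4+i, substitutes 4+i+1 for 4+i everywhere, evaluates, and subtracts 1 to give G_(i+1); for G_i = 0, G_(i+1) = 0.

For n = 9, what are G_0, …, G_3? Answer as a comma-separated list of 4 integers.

9, 10, 11, 11

9 —HB4→ 2·4 + 1 —bump→ 2·5 + 1 = 11 —(−1)→ 10
10 —HB5→ 2·5 —bump→ 2·6 = 12 —(−1)→ 11
11 —HB6→ 6 + 5 —bump→ 7 + 5 = 12 —(−1)→ 11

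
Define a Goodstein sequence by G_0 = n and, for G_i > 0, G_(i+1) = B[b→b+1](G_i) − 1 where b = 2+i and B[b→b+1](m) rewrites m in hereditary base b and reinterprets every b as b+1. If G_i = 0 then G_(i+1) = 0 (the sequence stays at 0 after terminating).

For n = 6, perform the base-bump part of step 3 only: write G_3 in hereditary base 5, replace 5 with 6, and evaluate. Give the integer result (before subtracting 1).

6 —HB2→ 2^2 + 2 —bump→ 3^3 + 3 = 30 —(−1)→ 29
29 —HB3→ 3^3 + 2 —bump→ 4^4 + 2 = 258 —(−1)→ 257
257 —HB4→ 4^4 + 1 —bump→ 5^5 + 1 = 3126 —(−1)→ 3125

46656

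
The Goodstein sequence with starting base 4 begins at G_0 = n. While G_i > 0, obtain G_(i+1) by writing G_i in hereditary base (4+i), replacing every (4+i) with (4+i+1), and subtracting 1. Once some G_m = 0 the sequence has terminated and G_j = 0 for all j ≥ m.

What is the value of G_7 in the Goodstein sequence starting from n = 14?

24

[0] 14 ≡ 3·4 + 2 (base 4). Lift 5: 17. −1: 16.
[1] 16 ≡ 3·5 + 1 (base 5). Lift 6: 19. −1: 18.
[2] 18 ≡ 3·6 (base 6). Lift 7: 21. −1: 20.
[3] 20 ≡ 2·7 + 6 (base 7). Lift 8: 22. −1: 21.
[4] 21 ≡ 2·8 + 5 (base 8). Lift 9: 23. −1: 22.
[5] 22 ≡ 2·9 + 4 (base 9). Lift 10: 24. −1: 23.
[6] 23 ≡ 2·10 + 3 (base 10). Lift 11: 25. −1: 24.
[7] 24 ≡ 2·11 + 2 (base 11). Lift 12: 26. −1: 25.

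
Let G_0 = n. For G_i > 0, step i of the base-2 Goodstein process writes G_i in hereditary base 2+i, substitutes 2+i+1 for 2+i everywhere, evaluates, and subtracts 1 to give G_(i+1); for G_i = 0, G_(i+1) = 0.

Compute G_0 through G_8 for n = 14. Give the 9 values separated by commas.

[0] 14 ≡ 2^(2 + 1) + 2^2 + 2 (base 2). Lift 3: 111. −1: 110.
[1] 110 ≡ 3^(3 + 1) + 3^3 + 2 (base 3). Lift 4: 1282. −1: 1281.
[2] 1281 ≡ 4^(4 + 1) + 4^4 + 1 (base 4). Lift 5: 18751. −1: 18750.
[3] 18750 ≡ 5^(5 + 1) + 5^5 (base 5). Lift 6: 326592. −1: 326591.
[4] 326591 ≡ 6^(6 + 1) + 5·6^5 + 5·6^4 + 5·6^3 + 5·6^2 + 5·6 + 5 (base 6). Lift 7: 5862841. −1: 5862840.
[5] 5862840 ≡ 7^(7 + 1) + 5·7^5 + 5·7^4 + 5·7^3 + 5·7^2 + 5·7 + 4 (base 7). Lift 8: 134404972. −1: 134404971.
[6] 134404971 ≡ 8^(8 + 1) + 5·8^5 + 5·8^4 + 5·8^3 + 5·8^2 + 5·8 + 3 (base 8). Lift 9: 3487116549. −1: 3487116548.
[7] 3487116548 ≡ 9^(9 + 1) + 5·9^5 + 5·9^4 + 5·9^3 + 5·9^2 + 5·9 + 2 (base 9). Lift 10: 100000555552. −1: 100000555551.

14, 110, 1281, 18750, 326591, 5862840, 134404971, 3487116548, 100000555551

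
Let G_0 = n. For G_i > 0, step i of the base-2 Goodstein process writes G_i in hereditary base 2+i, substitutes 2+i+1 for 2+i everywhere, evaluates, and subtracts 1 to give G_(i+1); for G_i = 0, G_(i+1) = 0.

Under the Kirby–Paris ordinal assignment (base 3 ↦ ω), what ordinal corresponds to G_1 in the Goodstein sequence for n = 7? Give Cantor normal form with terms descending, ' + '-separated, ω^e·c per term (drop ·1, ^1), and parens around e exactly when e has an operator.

base 2: 7 = 2^2 + 2 + 1; at 3: 3^3 + 3 + 1 = 31; next = 30
base 3: 30 = 3^3 + 3; at 4: 4^4 + 4 = 260; next = 259

ω^ω + ω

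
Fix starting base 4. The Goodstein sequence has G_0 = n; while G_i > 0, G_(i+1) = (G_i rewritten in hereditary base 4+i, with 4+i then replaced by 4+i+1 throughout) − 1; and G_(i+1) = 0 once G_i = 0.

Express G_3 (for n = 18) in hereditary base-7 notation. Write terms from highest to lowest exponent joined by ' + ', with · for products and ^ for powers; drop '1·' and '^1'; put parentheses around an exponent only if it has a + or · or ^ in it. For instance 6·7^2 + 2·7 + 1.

6·7 + 6

18 —HB4→ 4^2 + 2 —bump→ 5^2 + 2 = 27 —(−1)→ 26
26 —HB5→ 5^2 + 1 —bump→ 6^2 + 1 = 37 —(−1)→ 36
36 —HB6→ 6^2 —bump→ 7^2 = 49 —(−1)→ 48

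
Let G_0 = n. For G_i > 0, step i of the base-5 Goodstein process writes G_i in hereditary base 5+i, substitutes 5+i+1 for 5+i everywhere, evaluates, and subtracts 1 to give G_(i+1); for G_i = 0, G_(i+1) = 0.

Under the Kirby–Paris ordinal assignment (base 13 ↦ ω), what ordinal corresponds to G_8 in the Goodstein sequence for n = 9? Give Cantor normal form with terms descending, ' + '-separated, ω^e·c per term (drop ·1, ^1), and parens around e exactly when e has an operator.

6

base 5: 9 = 5 + 4; at 6: 6 + 4 = 10; next = 9
base 6: 9 = 6 + 3; at 7: 7 + 3 = 10; next = 9
base 7: 9 = 7 + 2; at 8: 8 + 2 = 10; next = 9
base 8: 9 = 8 + 1; at 9: 9 + 1 = 10; next = 9
base 9: 9 = 9; at 10: 10 = 10; next = 9
base 10: 9 = 9; at 11: 9 = 9; next = 8
base 11: 8 = 8; at 12: 8 = 8; next = 7
base 12: 7 = 7; at 13: 7 = 7; next = 6
base 13: 6 = 6; at 14: 6 = 6; next = 5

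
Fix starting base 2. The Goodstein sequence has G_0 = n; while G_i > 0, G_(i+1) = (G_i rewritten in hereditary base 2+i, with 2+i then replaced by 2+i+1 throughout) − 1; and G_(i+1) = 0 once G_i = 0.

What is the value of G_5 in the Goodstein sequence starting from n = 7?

G_0=7  [base 2] 2^2 + 2 + 1  →[2↦3]→  3^3 + 3 + 1 = 31  −1 ⇒ G_1=30
G_1=30  [base 3] 3^3 + 3  →[3↦4]→  4^4 + 4 = 260  −1 ⇒ G_2=259
G_2=259  [base 4] 4^4 + 3  →[4↦5]→  5^5 + 3 = 3128  −1 ⇒ G_3=3127
G_3=3127  [base 5] 5^5 + 2  →[5↦6]→  6^6 + 2 = 46658  −1 ⇒ G_4=46657
G_4=46657  [base 6] 6^6 + 1  →[6↦7]→  7^7 + 1 = 823544  −1 ⇒ G_5=823543
G_5=823543  [base 7] 7^7  →[7↦8]→  8^8 = 16777216  −1 ⇒ G_6=16777215

823543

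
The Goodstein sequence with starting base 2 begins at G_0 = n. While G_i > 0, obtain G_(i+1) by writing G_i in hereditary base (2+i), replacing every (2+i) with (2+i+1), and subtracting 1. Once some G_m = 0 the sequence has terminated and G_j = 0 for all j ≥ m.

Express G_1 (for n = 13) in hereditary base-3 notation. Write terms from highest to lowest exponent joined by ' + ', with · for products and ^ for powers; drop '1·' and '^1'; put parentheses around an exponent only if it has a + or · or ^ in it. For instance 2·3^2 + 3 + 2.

3^(3 + 1) + 3^3

(0) 13|_2 = 2^(2 + 1) + 2^2 + 1 ↦ 3^(3 + 1) + 3^3 + 1|_3 = 109 ⇒ 108
(1) 108|_3 = 3^(3 + 1) + 3^3 ↦ 4^(4 + 1) + 4^4|_4 = 1280 ⇒ 1279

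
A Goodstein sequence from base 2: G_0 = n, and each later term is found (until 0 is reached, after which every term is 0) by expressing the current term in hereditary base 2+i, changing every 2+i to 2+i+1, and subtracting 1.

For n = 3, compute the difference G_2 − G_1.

G_0 = 3. HB_2(3) = 2 + 1. Bump = 4. G_1 = 3.
G_1 = 3. HB_3(3) = 3. Bump = 4. G_2 = 3.

0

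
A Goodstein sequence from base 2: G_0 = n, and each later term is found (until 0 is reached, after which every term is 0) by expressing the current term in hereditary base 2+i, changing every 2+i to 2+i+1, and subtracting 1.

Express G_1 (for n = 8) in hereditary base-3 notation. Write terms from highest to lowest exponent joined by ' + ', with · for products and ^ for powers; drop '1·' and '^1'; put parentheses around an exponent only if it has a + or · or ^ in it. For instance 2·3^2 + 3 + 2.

2·3^3 + 2·3^2 + 2·3 + 2

[0] 8 ≡ 2^(2 + 1) (base 2). Lift 3: 81. −1: 80.
[1] 80 ≡ 2·3^3 + 2·3^2 + 2·3 + 2 (base 3). Lift 4: 554. −1: 553.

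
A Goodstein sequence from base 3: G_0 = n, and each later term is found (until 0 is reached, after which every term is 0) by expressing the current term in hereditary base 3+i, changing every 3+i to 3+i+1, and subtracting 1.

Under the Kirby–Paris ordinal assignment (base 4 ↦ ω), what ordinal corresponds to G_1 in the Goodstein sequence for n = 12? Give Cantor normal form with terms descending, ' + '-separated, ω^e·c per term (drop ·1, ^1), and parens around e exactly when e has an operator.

[0] 12 ≡ 3^2 + 3 (base 3). Lift 4: 20. −1: 19.
[1] 19 ≡ 4^2 + 3 (base 4). Lift 5: 28. −1: 27.

ω^2 + 3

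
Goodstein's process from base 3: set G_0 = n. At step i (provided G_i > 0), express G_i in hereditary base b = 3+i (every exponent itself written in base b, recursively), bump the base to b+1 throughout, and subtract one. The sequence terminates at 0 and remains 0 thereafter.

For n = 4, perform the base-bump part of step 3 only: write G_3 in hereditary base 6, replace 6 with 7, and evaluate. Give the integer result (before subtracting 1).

G_0=4  [base 3] 3 + 1  →[3↦4]→  4 + 1 = 5  −1 ⇒ G_1=4
G_1=4  [base 4] 4  →[4↦5]→  5 = 5  −1 ⇒ G_2=4
G_2=4  [base 5] 4  →[5↦6]→  4 = 4  −1 ⇒ G_3=3
G_3=3  [base 6] 3  →[6↦7]→  3 = 3  −1 ⇒ G_4=2

3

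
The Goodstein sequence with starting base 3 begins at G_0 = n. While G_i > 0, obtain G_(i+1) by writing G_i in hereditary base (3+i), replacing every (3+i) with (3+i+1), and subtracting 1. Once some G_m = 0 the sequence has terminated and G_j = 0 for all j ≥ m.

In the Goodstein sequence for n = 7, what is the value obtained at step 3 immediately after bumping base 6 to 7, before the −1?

G_0 = 7. HB_3(7) = 2·3 + 1. Bump = 9. G_1 = 8.
G_1 = 8. HB_4(8) = 2·4. Bump = 10. G_2 = 9.
G_2 = 9. HB_5(9) = 5 + 4. Bump = 10. G_3 = 9.
G_3 = 9. HB_6(9) = 6 + 3. Bump = 10. G_4 = 9.

10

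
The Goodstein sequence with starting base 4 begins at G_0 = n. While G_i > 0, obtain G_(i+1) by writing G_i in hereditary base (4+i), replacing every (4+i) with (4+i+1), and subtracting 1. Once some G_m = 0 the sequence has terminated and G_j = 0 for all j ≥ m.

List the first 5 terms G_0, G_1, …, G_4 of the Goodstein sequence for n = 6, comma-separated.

[0] 6 ≡ 4 + 2 (base 4). Lift 5: 7. −1: 6.
[1] 6 ≡ 5 + 1 (base 5). Lift 6: 7. −1: 6.
[2] 6 ≡ 6 (base 6). Lift 7: 7. −1: 6.
[3] 6 ≡ 6 (base 7). Lift 8: 6. −1: 5.

6, 6, 6, 6, 5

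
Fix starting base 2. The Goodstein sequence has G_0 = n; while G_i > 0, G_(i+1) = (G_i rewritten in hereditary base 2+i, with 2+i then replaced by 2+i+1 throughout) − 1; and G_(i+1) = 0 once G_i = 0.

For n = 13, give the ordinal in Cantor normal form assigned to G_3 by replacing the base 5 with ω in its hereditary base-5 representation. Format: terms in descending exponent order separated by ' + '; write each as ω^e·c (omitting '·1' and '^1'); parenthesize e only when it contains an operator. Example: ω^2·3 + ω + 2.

i=0: 13 = 2^(2 + 1) + 2^2 + 1 (b=2); 2→3: 3^(3 + 1) + 3^3 + 1 = 109; 109−1 = 108
i=1: 108 = 3^(3 + 1) + 3^3 (b=3); 3→4: 4^(4 + 1) + 4^4 = 1280; 1280−1 = 1279
i=2: 1279 = 4^(4 + 1) + 3·4^3 + 3·4^2 + 3·4 + 3 (b=4); 4→5: 5^(5 + 1) + 3·5^3 + 3·5^2 + 3·5 + 3 = 16093; 16093−1 = 16092

ω^(ω + 1) + ω^3·3 + ω^2·3 + ω·3 + 2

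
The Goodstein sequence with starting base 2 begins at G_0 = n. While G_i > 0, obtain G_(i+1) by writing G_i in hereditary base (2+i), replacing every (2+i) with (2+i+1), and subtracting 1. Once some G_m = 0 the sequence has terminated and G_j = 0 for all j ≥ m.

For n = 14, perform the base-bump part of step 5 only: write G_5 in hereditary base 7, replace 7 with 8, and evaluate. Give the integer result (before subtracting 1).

14 —HB2→ 2^(2 + 1) + 2^2 + 2 —bump→ 3^(3 + 1) + 3^3 + 3 = 111 —(−1)→ 110
110 —HB3→ 3^(3 + 1) + 3^3 + 2 —bump→ 4^(4 + 1) + 4^4 + 2 = 1282 —(−1)→ 1281
1281 —HB4→ 4^(4 + 1) + 4^4 + 1 —bump→ 5^(5 + 1) + 5^5 + 1 = 18751 —(−1)→ 18750
18750 —HB5→ 5^(5 + 1) + 5^5 —bump→ 6^(6 + 1) + 6^6 = 326592 —(−1)→ 326591
326591 —HB6→ 6^(6 + 1) + 5·6^5 + 5·6^4 + 5·6^3 + 5·6^2 + 5·6 + 5 —bump→ 7^(7 + 1) + 5·7^5 + 5·7^4 + 5·7^3 + 5·7^2 + 5·7 + 5 = 5862841 —(−1)→ 5862840
5862840 —HB7→ 7^(7 + 1) + 5·7^5 + 5·7^4 + 5·7^3 + 5·7^2 + 5·7 + 4 —bump→ 8^(8 + 1) + 5·8^5 + 5·8^4 + 5·8^3 + 5·8^2 + 5·8 + 4 = 134404972 —(−1)→ 134404971

134404972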